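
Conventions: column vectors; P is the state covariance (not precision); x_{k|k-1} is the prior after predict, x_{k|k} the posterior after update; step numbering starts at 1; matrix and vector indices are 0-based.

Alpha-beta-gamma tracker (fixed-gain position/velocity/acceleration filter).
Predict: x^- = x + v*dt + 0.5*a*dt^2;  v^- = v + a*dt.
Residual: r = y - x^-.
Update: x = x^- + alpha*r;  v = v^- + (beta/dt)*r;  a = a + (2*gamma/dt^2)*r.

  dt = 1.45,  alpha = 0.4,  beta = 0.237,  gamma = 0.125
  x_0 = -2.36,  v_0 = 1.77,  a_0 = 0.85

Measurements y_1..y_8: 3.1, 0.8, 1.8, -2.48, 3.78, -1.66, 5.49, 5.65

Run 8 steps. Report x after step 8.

x_post = -5.8111

step 1: x_pred=1.1001  r=1.9999  x^+=1.9000  v^+=3.3294  a^+=1.0878
step 2: x_pred=7.8712  r=-7.0712  x^+=5.0427  v^+=3.7509  a^+=0.2470
step 3: x_pred=10.7412  r=-8.9412  x^+=7.1647  v^+=2.6476  a^+=-0.8162
step 4: x_pred=10.1458  r=-12.6258  x^+=5.0955  v^+=-0.5995  a^+=-2.3175
step 5: x_pred=1.7900  r=1.9900  x^+=2.5860  v^+=-3.6345  a^+=-2.0808
step 6: x_pred=-4.8715  r=3.2115  x^+=-3.5869  v^+=-6.1268  a^+=-1.6990
step 7: x_pred=-14.2568  r=19.7468  x^+=-6.3581  v^+=-5.3627  a^+=0.6491
step 8: x_pred=-13.4518  r=19.1018  x^+=-5.8111  v^+=-1.2995  a^+=2.9204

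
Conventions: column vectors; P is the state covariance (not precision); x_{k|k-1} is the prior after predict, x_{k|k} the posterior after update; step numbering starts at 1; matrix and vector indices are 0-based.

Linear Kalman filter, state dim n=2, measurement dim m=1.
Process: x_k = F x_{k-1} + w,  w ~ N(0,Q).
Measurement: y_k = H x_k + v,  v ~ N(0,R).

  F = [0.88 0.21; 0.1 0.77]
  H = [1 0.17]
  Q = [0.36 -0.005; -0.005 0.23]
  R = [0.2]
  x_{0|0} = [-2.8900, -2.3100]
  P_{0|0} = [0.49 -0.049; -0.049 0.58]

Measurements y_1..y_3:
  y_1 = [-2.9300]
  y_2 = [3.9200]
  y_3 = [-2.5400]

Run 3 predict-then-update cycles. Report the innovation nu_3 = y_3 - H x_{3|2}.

innov = [-4.2624]

step 1: x^-=[-3.0283, -2.0677]  P^-=[0.7469 0.0977; 0.0977 0.5712]  S=[0.9966]  K=[0.7661; 0.1954]  nu=[0.4498]  x^+=[-2.6837, -1.9798]  P^+=[0.1620 -0.0516; -0.0516 0.5332]
step 2: x^-=[-2.7774, -1.7928]  P^-=[0.4899 0.0595; 0.0595 0.5398]  S=[0.7257]  K=[0.6890; 0.2084]  nu=[7.0022]  x^+=[2.0470, -0.3337]  P^+=[0.1454 -0.0447; -0.0447 0.5083]
step 3: x^-=[1.7313, -0.0523]  P^-=[0.4785 0.0587; 0.0587 0.5259]  S=[0.7136]  K=[0.6845; 0.2076]  nu=[-4.2624]  x^+=[-1.1862, -0.9371]  P^+=[0.1441 -0.0427; -0.0427 0.4952]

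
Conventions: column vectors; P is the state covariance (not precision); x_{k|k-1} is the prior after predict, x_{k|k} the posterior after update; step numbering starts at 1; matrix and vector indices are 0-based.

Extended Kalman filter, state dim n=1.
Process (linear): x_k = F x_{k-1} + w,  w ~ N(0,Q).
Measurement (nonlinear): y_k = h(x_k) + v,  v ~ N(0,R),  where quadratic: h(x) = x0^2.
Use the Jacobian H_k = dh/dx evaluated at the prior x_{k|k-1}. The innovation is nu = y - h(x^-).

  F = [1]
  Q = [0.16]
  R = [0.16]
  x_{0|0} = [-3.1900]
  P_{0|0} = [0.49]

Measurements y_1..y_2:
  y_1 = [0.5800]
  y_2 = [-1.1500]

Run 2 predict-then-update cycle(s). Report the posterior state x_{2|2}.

step 1: x^-=[-3.1900]  P^-=[0.6500]  H_jac=[-6.3800]  S=[26.6179]  K=[-0.1558]  nu=[-9.5961]  x^+=[-1.6950]  P^+=[0.0039]
step 2: x^-=[-1.6950]  P^-=[0.1639]  H_jac=[-3.3899]  S=[2.0435]  K=[-0.2719]  nu=[-4.0229]  x^+=[-0.6011]  P^+=[0.0128]

x_post = [-0.6011]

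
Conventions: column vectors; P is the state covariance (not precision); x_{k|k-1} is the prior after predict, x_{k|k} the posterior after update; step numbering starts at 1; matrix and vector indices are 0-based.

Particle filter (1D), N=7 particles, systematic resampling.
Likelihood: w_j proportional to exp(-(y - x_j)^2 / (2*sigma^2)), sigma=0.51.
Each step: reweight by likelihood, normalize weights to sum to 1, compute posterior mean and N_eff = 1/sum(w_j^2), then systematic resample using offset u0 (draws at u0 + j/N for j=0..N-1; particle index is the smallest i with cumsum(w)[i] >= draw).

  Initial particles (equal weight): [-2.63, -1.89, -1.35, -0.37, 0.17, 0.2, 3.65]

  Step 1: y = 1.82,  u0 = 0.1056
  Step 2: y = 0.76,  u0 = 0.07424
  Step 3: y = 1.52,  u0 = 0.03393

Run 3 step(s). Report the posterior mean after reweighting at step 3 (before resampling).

post_mean = 0.1883

step 1: w=[0.0000, 0.0000, 0.0000, 0.0074, 0.3959, 0.4780, 0.1187]  mean=0.5936  Neff=2.5038  idx=[4, 4, 4, 5, 5, 5, 6]
step 2: w=[0.1611, 0.1611, 0.1611, 0.1722, 0.1722, 0.1722, 0.0000]  mean=0.1855  Neff=5.9934  idx=[0, 1, 2, 3, 3, 4, 5]
step 3: w=[0.1304, 0.1304, 0.1304, 0.1522, 0.1522, 0.1522, 0.1522]  mean=0.1883  Neff=6.9606  idx=[0, 1, 2, 3, 4, 5, 6]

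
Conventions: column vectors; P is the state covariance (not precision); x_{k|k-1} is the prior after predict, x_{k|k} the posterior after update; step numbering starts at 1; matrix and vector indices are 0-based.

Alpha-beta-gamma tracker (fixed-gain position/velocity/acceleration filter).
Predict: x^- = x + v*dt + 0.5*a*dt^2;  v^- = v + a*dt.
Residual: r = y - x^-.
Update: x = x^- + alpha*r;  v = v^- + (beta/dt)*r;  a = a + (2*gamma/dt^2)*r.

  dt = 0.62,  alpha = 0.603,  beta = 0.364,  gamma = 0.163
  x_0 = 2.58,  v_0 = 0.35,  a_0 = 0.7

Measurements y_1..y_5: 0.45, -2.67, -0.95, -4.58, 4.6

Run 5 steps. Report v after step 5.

v_post = 2.0484

step 1: x_pred=2.9315  r=-2.4815  x^+=1.4352  v^+=-0.6729  a^+=-1.4045
step 2: x_pred=0.7480  r=-3.4180  x^+=-1.3130  v^+=-3.5504  a^+=-4.3033
step 3: x_pred=-4.3414  r=3.3914  x^+=-2.2964  v^+=-4.2274  a^+=-1.4271
step 4: x_pred=-5.1916  r=0.6116  x^+=-4.8228  v^+=-4.7531  a^+=-0.9084
step 5: x_pred=-7.9443  r=12.5443  x^+=-0.3801  v^+=2.0484  a^+=9.7301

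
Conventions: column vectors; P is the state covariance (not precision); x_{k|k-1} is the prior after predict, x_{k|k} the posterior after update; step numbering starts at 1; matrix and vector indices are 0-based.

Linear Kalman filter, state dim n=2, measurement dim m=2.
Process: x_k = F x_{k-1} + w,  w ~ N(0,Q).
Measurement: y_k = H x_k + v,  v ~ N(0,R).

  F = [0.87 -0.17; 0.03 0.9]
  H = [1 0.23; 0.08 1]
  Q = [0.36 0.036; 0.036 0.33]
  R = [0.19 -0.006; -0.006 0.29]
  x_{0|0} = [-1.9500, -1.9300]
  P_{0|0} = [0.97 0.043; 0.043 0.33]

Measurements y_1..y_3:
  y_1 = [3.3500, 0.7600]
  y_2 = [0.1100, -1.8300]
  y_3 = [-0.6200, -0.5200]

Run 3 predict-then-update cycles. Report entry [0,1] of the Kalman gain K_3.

step 1: x^-=[-1.3684, -1.7955]  P^-=[1.0910 0.0443; 0.0443 0.6005]  S=[1.3331 0.2645; 0.2645 0.9046]  K=[0.8462 -0.1020; 0.0046 0.6664]  nu=[5.1314, 2.6650]  x^+=[2.7022, 0.0041]  P^+=[0.1725 -0.0485; -0.0485 0.1971]
step 2: x^-=[2.3502, 0.0848]  P^-=[0.5106 -0.0274; -0.0274 0.4872]  S=[0.7138 0.1191; 0.1191 0.7761]  K=[0.7221 -0.0934; 0.0148 0.6227]  nu=[-2.2597, -2.1028]  x^+=[0.9148, -1.2581]  P^+=[0.1477 -0.0432; -0.0432 0.1839]
step 3: x^-=[1.0098, -1.1048]  P^-=[0.4899 -0.0219; -0.0219 0.4768]  S=[0.6950 0.1205; 0.1205 0.7664]  K=[0.7131 -0.0896; 0.0193 0.6168]  nu=[-1.3756, 0.5040]  x^+=[-0.0164, -0.8205]  P^+=[0.1457 -0.0419; -0.0419 0.1821]

K[0,1] = -0.0896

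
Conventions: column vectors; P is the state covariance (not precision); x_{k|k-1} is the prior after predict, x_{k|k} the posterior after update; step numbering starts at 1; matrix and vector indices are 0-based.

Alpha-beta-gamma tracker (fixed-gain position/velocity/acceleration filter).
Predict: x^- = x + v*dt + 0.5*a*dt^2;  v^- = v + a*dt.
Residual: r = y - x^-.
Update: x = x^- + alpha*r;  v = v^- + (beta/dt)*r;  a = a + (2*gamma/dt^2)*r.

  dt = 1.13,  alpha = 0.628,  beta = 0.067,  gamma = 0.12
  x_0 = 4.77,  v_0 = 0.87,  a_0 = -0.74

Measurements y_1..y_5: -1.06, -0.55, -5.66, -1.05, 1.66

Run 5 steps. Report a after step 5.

step 1: x_pred=5.2806  r=-6.3406  x^+=1.2987  v^+=-0.3421  a^+=-1.9318
step 2: x_pred=-0.3212  r=-0.2288  x^+=-0.4649  v^+=-2.5386  a^+=-1.9748
step 3: x_pred=-4.5943  r=-1.0657  x^+=-5.2636  v^+=-4.8333  a^+=-2.1751
step 4: x_pred=-12.1138  r=11.0638  x^+=-5.1657  v^+=-6.6351  a^+=-0.0956
step 5: x_pred=-12.7244  r=14.3844  x^+=-3.6910  v^+=-5.8902  a^+=2.6081

a_post = 2.6081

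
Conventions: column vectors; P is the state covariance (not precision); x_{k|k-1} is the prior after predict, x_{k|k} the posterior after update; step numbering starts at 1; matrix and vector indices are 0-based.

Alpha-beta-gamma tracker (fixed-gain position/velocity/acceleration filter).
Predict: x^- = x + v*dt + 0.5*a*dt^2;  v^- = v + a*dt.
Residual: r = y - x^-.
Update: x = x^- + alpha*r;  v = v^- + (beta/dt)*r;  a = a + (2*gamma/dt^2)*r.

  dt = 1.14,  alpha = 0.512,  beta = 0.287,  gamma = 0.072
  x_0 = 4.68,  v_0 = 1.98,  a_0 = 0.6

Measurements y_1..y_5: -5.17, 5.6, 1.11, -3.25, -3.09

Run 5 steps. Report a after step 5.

a_post = -0.7238

step 1: x_pred=7.3271  r=-12.4971  x^+=0.9286  v^+=-0.4822  a^+=-0.7847
step 2: x_pred=-0.1310  r=5.7310  x^+=2.8033  v^+=0.0660  a^+=-0.1497
step 3: x_pred=2.7813  r=-1.6713  x^+=1.9256  v^+=-0.5254  a^+=-0.3349
step 4: x_pred=1.1091  r=-4.3591  x^+=-1.1228  v^+=-2.0045  a^+=-0.8179
step 5: x_pred=-3.9394  r=0.8494  x^+=-3.5045  v^+=-2.7231  a^+=-0.7238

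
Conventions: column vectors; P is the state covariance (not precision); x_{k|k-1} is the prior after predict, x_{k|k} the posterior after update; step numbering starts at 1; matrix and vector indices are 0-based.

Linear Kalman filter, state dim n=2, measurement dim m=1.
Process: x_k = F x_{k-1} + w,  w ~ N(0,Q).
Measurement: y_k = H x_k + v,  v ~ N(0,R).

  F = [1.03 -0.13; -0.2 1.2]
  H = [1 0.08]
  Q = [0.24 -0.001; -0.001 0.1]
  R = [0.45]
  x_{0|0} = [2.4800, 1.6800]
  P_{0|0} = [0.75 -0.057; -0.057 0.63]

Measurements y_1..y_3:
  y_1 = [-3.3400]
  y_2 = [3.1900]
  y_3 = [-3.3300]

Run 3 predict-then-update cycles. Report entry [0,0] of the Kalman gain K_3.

step 1: x^-=[2.3360, 1.5200]  P^-=[1.0616 -0.3257; -0.3257 1.0646]  S=[1.4663]  K=[0.7062; -0.1641]  nu=[-5.7976]  x^+=[-1.7584, 2.4711]  P^+=[0.3303 -0.1558; -0.1558 1.0251]
step 2: x^-=[-2.1324, 3.3170]  P^-=[0.6494 -0.4256; -0.4256 1.6641]  S=[1.0420]  K=[0.5906; -0.2807]  nu=[5.0571]  x^+=[0.8542, 1.8975]  P^+=[0.2860 -0.2529; -0.2529 1.5821]
step 3: x^-=[0.6332, 2.1062]  P^-=[0.6379 -0.6258; -0.6258 2.5110]  S=[1.0038]  K=[0.5856; -0.4234]  nu=[-4.1317]  x^+=[-1.7862, 3.8554]  P^+=[0.2937 -0.3770; -0.3770 2.3311]

K[0,0] = 0.5856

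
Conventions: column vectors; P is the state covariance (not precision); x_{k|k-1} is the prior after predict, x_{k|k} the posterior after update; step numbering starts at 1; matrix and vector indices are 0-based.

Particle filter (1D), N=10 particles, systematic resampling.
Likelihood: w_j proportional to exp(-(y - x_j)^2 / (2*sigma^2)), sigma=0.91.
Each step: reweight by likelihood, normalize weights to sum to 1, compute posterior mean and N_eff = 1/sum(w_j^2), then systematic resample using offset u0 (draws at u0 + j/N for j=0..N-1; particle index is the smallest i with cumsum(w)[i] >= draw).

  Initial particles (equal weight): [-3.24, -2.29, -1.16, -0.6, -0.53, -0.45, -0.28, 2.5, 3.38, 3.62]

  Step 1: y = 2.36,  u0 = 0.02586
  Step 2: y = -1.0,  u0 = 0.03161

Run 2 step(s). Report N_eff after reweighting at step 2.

step 1: w=[0.0000, 0.0000, 0.0003, 0.0026, 0.0033, 0.0044, 0.0077, 0.5092, 0.2749, 0.1976]  mean=2.9098  Neff=2.6736  idx=[7, 7, 7, 7, 7, 7, 8, 8, 9, 9]
step 2: w=[0.1656, 0.1656, 0.1656, 0.1656, 0.1656, 0.1656, 0.0025, 0.0025, 0.0007, 0.0007]  mean=2.5060  Neff=6.0770  idx=[0, 0, 1, 2, 2, 3, 3, 4, 5, 5]

N_eff = 6.0770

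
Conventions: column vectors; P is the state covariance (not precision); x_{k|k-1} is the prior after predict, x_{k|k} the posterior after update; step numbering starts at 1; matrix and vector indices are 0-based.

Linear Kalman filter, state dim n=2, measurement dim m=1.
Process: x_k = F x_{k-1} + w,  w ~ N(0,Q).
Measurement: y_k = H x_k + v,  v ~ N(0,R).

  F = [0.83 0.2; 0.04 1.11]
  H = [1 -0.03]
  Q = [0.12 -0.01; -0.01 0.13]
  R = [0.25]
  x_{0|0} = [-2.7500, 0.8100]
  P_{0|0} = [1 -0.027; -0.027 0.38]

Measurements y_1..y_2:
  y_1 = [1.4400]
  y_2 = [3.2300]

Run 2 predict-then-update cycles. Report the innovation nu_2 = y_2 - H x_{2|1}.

step 1: x^-=[-2.1205, 0.7891]  P^-=[0.8151 0.0825; 0.0825 0.5974]  S=[1.0607]  K=[0.7661; 0.0609]  nu=[3.5842]  x^+=[0.6255, 1.0072]  P^+=[0.1925 0.0330; 0.0330 0.5935]
step 2: x^-=[0.7206, 1.1430]  P^-=[0.2873 0.1588; 0.1588 0.8645]  S=[0.5286]  K=[0.5346; 0.2514]  nu=[2.5437]  x^+=[2.0804, 1.7825]  P^+=[0.1363 0.0878; 0.0878 0.8310]

innov = [2.5437]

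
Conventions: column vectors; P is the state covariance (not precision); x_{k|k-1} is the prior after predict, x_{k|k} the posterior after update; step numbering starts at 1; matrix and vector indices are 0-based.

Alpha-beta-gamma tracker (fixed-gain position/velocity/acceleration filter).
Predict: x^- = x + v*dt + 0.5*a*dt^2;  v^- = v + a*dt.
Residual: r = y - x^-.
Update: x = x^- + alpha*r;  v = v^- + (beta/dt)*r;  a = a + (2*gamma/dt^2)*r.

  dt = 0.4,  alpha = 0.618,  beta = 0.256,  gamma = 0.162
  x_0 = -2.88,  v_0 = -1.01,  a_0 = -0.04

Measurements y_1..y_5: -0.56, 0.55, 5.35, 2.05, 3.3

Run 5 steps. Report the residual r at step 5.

step 1: x_pred=-3.2872  r=2.7272  x^+=-1.6018  v^+=0.7194  a^+=5.4826
step 2: x_pred=-0.8754  r=1.4254  x^+=0.0055  v^+=3.8247  a^+=8.3691
step 3: x_pred=2.2049  r=3.1451  x^+=4.1486  v^+=9.1852  a^+=14.7379
step 4: x_pred=9.0017  r=-6.9517  x^+=4.7055  v^+=10.6313  a^+=0.6607
step 5: x_pred=9.0109  r=-5.7109  x^+=5.4816  v^+=7.2406  a^+=-10.9039

resid = -5.7109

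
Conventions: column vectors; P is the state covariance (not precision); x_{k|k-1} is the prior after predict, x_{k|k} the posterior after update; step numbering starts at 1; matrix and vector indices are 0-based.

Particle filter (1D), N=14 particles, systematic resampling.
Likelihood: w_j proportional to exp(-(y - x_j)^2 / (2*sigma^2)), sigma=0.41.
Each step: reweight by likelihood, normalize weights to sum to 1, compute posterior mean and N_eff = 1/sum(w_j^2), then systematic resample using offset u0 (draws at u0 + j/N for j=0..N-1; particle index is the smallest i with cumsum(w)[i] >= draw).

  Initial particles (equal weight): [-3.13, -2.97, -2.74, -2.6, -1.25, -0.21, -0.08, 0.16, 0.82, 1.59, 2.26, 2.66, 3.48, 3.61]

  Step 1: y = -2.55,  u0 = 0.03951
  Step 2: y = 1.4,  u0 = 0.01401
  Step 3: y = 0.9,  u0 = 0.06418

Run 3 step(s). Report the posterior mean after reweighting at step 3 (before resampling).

step 1: w=[0.1287, 0.2071, 0.3144, 0.3475, 0.0023, 0.0000, 0.0000, 0.0000, 0.0000, 0.0000, 0.0000, 0.0000, 0.0000, 0.0000]  mean=-2.7858  Neff=3.5835  idx=[0, 0, 1, 1, 1, 2, 2, 2, 2, 3, 3, 3, 3, 3]
step 2: w=[0.0000, 0.0000, 0.0000, 0.0000, 0.0000, 0.0066, 0.0066, 0.0066, 0.0066, 0.1947, 0.1947, 0.1947, 0.1947, 0.1947]  mean=-2.6037  Neff=5.2692  idx=[7, 9, 9, 10, 10, 10, 11, 11, 11, 12, 12, 12, 13, 13]
step 3: w=[0.0039, 0.0766, 0.0766, 0.0766, 0.0766, 0.0766, 0.0766, 0.0766, 0.0766, 0.0766, 0.0766, 0.0766, 0.0766, 0.0766]  mean=-2.6005  Neff=13.0998  idx=[1, 2, 3, 4, 5, 6, 7, 8, 9, 10, 11, 12, 12, 13]

post_mean = -2.6005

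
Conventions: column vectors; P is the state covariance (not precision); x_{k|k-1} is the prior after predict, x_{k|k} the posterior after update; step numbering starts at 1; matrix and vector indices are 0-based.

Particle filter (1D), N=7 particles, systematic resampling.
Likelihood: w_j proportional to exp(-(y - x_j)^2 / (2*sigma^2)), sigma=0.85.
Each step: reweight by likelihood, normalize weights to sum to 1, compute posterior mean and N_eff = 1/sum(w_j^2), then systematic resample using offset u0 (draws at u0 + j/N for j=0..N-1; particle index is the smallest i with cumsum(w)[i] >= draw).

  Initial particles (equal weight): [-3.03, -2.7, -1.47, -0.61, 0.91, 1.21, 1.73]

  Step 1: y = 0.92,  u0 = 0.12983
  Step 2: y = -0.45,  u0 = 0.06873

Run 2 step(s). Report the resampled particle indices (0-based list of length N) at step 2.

step 1: w=[0.0000, 0.0000, 0.0069, 0.0708, 0.3577, 0.3375, 0.2272]  mean=1.0734  Neff=3.3504  idx=[4, 4, 4, 5, 5, 6, 6]
step 2: w=[0.2306, 0.2306, 0.2306, 0.1232, 0.1232, 0.0309, 0.0309]  mean=1.0346  Neff=5.2144  idx=[0, 0, 1, 2, 2, 3, 4]

resampled_idx = [0, 0, 1, 2, 2, 3, 4]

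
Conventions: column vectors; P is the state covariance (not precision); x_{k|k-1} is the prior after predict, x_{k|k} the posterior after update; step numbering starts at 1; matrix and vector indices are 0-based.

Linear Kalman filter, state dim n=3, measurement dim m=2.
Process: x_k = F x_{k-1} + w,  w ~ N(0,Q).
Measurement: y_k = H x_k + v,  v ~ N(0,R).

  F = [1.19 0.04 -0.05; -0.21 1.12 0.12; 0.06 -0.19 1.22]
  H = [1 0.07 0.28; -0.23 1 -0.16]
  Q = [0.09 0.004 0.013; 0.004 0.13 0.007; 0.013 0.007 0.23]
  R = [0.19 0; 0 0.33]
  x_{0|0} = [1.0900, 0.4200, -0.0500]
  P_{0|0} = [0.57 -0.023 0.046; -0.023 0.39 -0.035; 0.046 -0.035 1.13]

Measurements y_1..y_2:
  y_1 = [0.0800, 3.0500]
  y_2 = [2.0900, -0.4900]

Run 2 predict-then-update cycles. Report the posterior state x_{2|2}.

step 1: x^-=[1.3164, 0.2355, -0.0754]  P^-=[0.8931 -0.1494 0.0516; -0.1494 0.6597 0.0213; 0.0516 0.0213 1.9515]  S=[1.2481 -0.3995; -0.3995 1.1526]  K=[0.6950 -0.0741; 0.1281 0.6436; 0.4457 -0.1082]  nu=[-1.2318, 3.1052]  x^+=[0.2302, 2.0763, -0.9605]  P^+=[0.2427 -0.0306 -0.3875; -0.0306 0.2277 0.1394; -0.3875 0.1394 1.6516]
step 2: x^-=[0.4050, 2.1618, -1.5524]  P^-=[0.4808 -0.1635 -0.6186; -0.1635 0.5215 0.4778; -0.6186 0.4778 2.5766]  S=[0.5248 -0.0831; -0.0831 0.8196]  K=[0.5392 -0.1589; 0.1080 0.5998; 0.3047 0.2845]  nu=[1.9683, -2.8070]  x^+=[1.9125, 0.6908, -1.7511]  P^+=[0.2933 -0.0904 -0.6591; -0.0904 0.2313 0.3384; -0.6591 0.3384 2.4760]

x_post = [1.9125, 0.6908, -1.7511]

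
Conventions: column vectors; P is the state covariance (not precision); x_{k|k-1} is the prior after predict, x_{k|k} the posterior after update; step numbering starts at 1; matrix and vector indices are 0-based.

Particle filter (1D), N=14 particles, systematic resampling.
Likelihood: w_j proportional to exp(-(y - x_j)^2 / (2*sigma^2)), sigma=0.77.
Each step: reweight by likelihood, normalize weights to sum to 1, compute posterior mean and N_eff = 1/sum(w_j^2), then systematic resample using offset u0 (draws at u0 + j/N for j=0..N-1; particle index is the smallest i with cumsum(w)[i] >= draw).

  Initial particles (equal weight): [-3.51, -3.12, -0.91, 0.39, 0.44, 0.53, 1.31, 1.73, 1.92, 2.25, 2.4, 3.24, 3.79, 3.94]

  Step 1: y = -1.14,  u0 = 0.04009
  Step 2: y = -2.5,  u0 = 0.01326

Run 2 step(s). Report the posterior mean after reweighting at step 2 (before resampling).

step 1: w=[0.0064, 0.0268, 0.7004, 0.1017, 0.0892, 0.0697, 0.0046, 0.0007, 0.0003, 0.0000, 0.0000, 0.0000, 0.0000, 0.0000]  mean=-0.6198  Neff=1.9435  idx=[2, 2, 2, 2, 2, 2, 2, 2, 2, 2, 3, 3, 4, 5]
step 2: w=[0.0998, 0.0998, 0.0998, 0.0998, 0.0998, 0.0998, 0.0998, 0.0998, 0.0998, 0.0998, 0.0007, 0.0007, 0.0006, 0.0004]  mean=-0.9068  Neff=10.0482  idx=[0, 0, 1, 2, 2, 3, 4, 5, 5, 6, 7, 8, 8, 9]

post_mean = -0.9068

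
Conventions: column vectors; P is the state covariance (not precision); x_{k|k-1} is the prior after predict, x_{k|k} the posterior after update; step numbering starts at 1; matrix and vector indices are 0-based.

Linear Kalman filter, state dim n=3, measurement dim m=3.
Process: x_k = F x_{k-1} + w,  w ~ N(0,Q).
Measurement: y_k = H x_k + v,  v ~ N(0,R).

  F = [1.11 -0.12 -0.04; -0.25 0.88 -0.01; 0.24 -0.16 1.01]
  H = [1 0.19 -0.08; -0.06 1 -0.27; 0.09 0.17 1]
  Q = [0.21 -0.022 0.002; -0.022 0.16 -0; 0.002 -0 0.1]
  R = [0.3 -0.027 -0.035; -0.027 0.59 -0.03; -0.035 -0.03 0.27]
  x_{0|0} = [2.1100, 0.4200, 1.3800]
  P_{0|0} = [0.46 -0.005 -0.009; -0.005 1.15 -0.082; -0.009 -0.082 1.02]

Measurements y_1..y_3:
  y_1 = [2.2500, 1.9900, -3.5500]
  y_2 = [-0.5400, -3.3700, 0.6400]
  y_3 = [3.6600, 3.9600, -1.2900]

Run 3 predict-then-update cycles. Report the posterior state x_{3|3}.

x_post = [2.1277, 0.6086, -1.1026]

step 1: x^-=[2.2365, -0.1717, 1.8330]  P^-=[0.7963 -0.2729 0.1059; -0.2729 1.0830 -0.2718; 0.1059 -0.2718 1.2190]  S=[1.0308 -0.1049 -0.0198; -0.1049 1.9477 -0.4693; -0.0198 -0.4693 1.4450]  K=[0.7022 -0.1273 0.0590; 0.0230 0.6344 0.1287; -0.0400 -0.1268 0.7764]  nu=[0.1928, 2.7908, -5.5551]  x^+=[1.6888, 0.8883, -2.8419]  P^+=[0.2273 -0.0851 -0.0108; -0.0851 0.3545 -0.0377; -0.0108 -0.0377 0.2222]
step 2: x^-=[1.8816, 0.3880, -2.6072]  P^-=[0.5188 -0.2068 0.0703; -0.2068 0.4868 -0.1180; 0.0703 -0.1180 0.3623]  S=[0.7525 -0.1654 0.0087; -0.1654 1.1959 -0.1829; 0.0087 -0.1829 0.6168]  K=[0.6029 -0.1178 0.0892; -0.0421 0.4452 0.0453; -0.0037 -0.1027 0.5348]  nu=[-2.7039, -4.3490, 3.0119]  x^+=[1.0325, -1.2981, -0.5398]  P^+=[0.1956 -0.0762 0.0019; -0.0762 0.2484 -0.0350; 0.0019 -0.0350 0.1534]
step 3: x^-=[1.3235, -1.3951, -0.0897]  P^-=[0.4746 -0.1780 0.0745; -0.1780 0.3988 -0.0991; 0.0745 -0.0991 0.2922]  S=[0.7143 -0.1561 0.0204; -0.1561 1.0891 -0.1587; 0.0204 -0.1587 0.5518]  K=[0.5818 -0.1094 0.1046; -0.0458 0.3984 0.0305; 0.0105 -0.0956 0.4832]  nu=[2.5944, 5.4102, -1.0823]  x^+=[2.1277, 0.6086, -1.1026]  P^+=[0.1877 -0.0705 0.0062; -0.0705 0.2221 -0.0335; 0.0062 -0.0335 0.1381]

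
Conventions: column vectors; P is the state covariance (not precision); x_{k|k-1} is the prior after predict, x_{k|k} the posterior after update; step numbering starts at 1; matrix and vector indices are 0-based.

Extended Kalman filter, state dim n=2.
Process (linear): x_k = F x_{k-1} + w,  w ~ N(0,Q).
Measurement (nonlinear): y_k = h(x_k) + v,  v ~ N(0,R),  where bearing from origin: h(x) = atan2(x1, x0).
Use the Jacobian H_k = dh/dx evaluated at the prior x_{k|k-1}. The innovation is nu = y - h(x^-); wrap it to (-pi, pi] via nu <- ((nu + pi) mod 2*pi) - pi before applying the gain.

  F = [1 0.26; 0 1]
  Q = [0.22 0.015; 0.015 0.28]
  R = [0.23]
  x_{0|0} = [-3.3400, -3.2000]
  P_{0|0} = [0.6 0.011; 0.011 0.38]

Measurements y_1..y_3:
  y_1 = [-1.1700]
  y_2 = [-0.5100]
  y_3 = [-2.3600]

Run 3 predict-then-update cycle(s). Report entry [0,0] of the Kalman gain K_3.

step 1: x^-=[-4.1720, -3.2000]  P^-=[0.8514 0.1248; 0.1248 0.6600]  H_jac=[0.1158 -0.1509]  S=[0.2521]  K=[0.3162; -0.3378]  nu=[1.3173]  x^+=[-3.7554, -3.6450]  P^+=[0.8262 0.1517; 0.1517 0.6312]
step 2: x^-=[-4.7031, -3.6450]  P^-=[1.1678 0.3309; 0.3309 0.9112]  H_jac=[0.1030 -0.1328]  S=[0.2494]  K=[0.3058; -0.3488]  nu=[1.9723]  x^+=[-4.1000, -4.3329]  P^+=[1.1444 0.3575; 0.3575 0.8809]
step 3: x^-=[-5.2265, -4.3329]  P^-=[1.6099 0.6015; 0.6015 1.1609]  H_jac=[0.0940 -0.1134]  S=[0.2463]  K=[0.3375; -0.3049]  nu=[0.0894]  x^+=[-5.1963, -4.3601]  P^+=[1.5818 0.6268; 0.6268 1.1380]

K[0,0] = 0.3375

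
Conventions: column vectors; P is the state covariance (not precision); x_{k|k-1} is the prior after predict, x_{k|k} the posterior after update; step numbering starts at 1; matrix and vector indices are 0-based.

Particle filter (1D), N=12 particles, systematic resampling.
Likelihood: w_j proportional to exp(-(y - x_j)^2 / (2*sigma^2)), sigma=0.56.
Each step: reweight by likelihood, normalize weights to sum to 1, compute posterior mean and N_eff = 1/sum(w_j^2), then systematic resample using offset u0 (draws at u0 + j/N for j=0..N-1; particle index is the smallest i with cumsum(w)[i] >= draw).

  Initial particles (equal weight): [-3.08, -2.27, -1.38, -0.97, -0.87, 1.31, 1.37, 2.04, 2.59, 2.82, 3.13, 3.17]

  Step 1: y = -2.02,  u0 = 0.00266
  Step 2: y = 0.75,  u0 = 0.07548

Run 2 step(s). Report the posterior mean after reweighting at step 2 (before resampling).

step 1: w=[0.0884, 0.4799, 0.2759, 0.0914, 0.0644, 0.0000, 0.0000, 0.0000, 0.0000, 0.0000, 0.0000, 0.0000]  mean=-1.8871  Neff=3.0604  idx=[0, 0, 1, 1, 1, 1, 1, 2, 2, 2, 2, 3]
step 2: w=[0.0000, 0.0000, 0.0000, 0.0000, 0.0000, 0.0000, 0.0000, 0.0610, 0.0610, 0.0610, 0.0610, 0.7558]  mean=-1.0703  Neff=1.7063  idx=[8, 9, 10, 11, 11, 11, 11, 11, 11, 11, 11, 11]

post_mean = -1.0703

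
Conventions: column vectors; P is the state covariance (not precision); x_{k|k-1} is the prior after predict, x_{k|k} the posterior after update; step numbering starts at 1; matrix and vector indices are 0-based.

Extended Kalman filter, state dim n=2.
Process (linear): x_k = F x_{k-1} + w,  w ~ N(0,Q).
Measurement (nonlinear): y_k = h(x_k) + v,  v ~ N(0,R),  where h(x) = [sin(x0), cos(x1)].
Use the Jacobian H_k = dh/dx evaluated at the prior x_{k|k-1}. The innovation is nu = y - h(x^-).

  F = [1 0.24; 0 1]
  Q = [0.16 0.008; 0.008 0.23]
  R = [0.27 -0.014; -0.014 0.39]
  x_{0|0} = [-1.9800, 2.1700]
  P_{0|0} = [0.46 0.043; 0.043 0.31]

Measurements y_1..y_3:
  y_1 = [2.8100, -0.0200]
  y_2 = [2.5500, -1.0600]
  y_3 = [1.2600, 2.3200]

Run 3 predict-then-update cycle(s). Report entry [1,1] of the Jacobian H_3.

step 1: x^-=[-1.4592, 2.1700]  P^-=[0.6585 0.1254; 0.1254 0.5400]  H_jac=[0.1114 0.0000; 0.0000 -0.8258]  S=[0.2782 -0.0255; -0.0255 0.7582]  K=[0.2519 -0.1281; -0.0038 -0.5882]  nu=[3.8038, 0.5440]  x^+=[-0.5708, 1.8356]  P^+=[0.6268 0.0648; 0.0648 0.2777]
step 2: x^-=[-0.1303, 1.8356]  P^-=[0.8338 0.1394; 0.1394 0.5077]  H_jac=[0.9915 0.0000; 0.0000 -0.9651]  S=[1.0898 -0.1474; -0.1474 0.8630]  K=[0.7550 -0.0269; 0.0512 -0.5591]  nu=[2.6799, -0.7983]  x^+=[1.9146, 2.4192]  P^+=[0.2060 0.0218; 0.0218 0.2267]
step 3: x^-=[2.4952, 2.4192]  P^-=[0.3895 0.0842; 0.0842 0.4567]  H_jac=[-0.7983 0.0000; 0.0000 -0.6612]  S=[0.5182 0.0305; 0.0305 0.5896]  K=[-0.5963 -0.0637; -0.1000 -0.5069]  nu=[0.6577, 3.0702]  x^+=[1.9076, 0.7971]  P^+=[0.2006 0.0249; 0.0249 0.2969]

H_jac[1,1] = -0.6612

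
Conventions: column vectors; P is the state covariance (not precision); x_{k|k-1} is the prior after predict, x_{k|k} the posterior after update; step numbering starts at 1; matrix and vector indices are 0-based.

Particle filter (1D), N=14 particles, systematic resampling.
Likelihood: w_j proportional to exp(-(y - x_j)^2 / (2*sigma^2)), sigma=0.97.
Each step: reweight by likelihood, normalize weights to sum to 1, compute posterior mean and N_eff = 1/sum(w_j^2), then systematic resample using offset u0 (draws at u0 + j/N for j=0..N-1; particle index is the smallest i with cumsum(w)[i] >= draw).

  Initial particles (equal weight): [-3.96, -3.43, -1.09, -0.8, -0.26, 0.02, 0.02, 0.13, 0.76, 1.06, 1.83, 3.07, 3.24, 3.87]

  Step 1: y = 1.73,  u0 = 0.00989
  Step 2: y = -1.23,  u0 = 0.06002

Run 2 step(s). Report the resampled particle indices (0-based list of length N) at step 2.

step 1: w=[0.0000, 0.0000, 0.0036, 0.0083, 0.0304, 0.0527, 0.0527, 0.0640, 0.1513, 0.1965, 0.2481, 0.0961, 0.0743, 0.0219]  mean=1.3895  Neff=6.7130  idx=[3, 5, 7, 8, 8, 9, 9, 9, 10, 10, 10, 10, 11, 12]
step 2: w=[0.4171, 0.2006, 0.1722, 0.0561, 0.0561, 0.0284, 0.0284, 0.0284, 0.0032, 0.0032, 0.0032, 0.0032, 0.0000, 0.0000]  mean=-0.1085  Neff=3.9579  idx=[0, 0, 0, 0, 0, 1, 1, 1, 2, 2, 2, 3, 5, 8]

resampled_idx = [0, 0, 0, 0, 0, 1, 1, 1, 2, 2, 2, 3, 5, 8]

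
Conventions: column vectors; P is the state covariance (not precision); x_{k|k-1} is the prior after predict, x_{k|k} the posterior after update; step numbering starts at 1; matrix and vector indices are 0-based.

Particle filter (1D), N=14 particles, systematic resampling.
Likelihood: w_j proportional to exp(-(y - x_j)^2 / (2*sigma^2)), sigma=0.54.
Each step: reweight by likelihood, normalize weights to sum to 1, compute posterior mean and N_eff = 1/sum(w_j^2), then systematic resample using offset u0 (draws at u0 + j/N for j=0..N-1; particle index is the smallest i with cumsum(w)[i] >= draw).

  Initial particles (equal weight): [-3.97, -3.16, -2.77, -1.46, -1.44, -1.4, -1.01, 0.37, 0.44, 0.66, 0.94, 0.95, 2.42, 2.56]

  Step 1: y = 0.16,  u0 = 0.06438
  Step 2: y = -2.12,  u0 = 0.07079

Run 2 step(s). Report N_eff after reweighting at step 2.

N_eff = 7.8985

step 1: w=[0.0000, 0.0000, 0.0000, 0.0034, 0.0038, 0.0047, 0.0291, 0.2824, 0.2663, 0.1984, 0.1073, 0.1045, 0.0000, 0.0000]  mean=0.5065  Neff=4.6864  idx=[7, 7, 7, 7, 8, 8, 8, 8, 9, 9, 9, 10, 11, 11]
step 2: w=[0.1559, 0.1559, 0.1559, 0.1559, 0.0851, 0.0851, 0.0851, 0.0851, 0.0113, 0.0113, 0.0113, 0.0007, 0.0006, 0.0006]  mean=0.4048  Neff=7.8985  idx=[0, 0, 1, 1, 2, 2, 3, 3, 4, 5, 5, 6, 7, 12]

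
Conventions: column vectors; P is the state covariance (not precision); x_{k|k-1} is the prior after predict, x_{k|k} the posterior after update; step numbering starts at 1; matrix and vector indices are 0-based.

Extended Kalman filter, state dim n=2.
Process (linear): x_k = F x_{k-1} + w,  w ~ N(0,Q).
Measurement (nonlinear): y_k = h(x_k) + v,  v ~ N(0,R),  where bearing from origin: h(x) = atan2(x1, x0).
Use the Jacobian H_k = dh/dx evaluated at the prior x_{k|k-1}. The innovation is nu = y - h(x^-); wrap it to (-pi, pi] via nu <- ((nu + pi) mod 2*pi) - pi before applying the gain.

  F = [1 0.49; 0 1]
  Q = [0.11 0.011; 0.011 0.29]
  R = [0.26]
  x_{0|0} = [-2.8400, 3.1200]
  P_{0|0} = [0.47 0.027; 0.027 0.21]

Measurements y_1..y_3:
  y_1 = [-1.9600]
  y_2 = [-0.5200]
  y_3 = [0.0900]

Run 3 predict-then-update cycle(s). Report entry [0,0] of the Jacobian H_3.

step 1: x^-=[-1.3112, 3.1200]  P^-=[0.6569 0.1409; 0.1409 0.5000]  H_jac=[-0.2724 -0.1145]  S=[0.3241]  K=[-0.6019; -0.2951]  nu=[2.3545]  x^+=[-2.7284, 2.4253]  P^+=[0.5395 0.0833; 0.0833 0.4718]
step 2: x^-=[-1.5400, 2.4253]  P^-=[0.8444 0.3255; 0.3255 0.7618]  H_jac=[-0.2938 -0.1866]  S=[0.3951]  K=[-0.7817; -0.6018]  nu=[-2.6565]  x^+=[0.5366, 4.0240]  P^+=[0.6030 0.1396; 0.1396 0.6187]
step 3: x^-=[2.5083, 4.0240]  P^-=[0.9984 0.4538; 0.4538 0.9087]  H_jac=[-0.1790 0.1116]  S=[0.2852]  K=[-0.4490; 0.0707]  nu=[-0.9234]  x^+=[2.9230, 3.9588]  P^+=[0.9409 0.4628; 0.4628 0.9073]

H_jac[0,0] = -0.1790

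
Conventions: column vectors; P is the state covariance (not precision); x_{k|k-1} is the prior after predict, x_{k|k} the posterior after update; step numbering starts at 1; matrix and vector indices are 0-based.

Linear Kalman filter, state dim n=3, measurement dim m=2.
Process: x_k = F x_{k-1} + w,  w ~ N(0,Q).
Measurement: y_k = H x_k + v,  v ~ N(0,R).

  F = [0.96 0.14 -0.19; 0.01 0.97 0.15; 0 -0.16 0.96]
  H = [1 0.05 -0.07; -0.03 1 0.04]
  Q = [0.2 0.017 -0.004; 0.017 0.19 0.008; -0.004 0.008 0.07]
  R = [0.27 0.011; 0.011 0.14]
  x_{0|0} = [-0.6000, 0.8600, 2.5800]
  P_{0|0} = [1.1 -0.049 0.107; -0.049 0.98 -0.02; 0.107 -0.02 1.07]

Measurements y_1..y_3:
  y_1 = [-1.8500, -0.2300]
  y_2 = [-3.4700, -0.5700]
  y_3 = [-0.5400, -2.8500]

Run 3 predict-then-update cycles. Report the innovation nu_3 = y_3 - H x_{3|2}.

innov = [2.8352, -2.9134]

step 1: x^-=[-0.9458, 1.2152, 2.3392]  P^-=[1.2205 0.1029 -0.1183; 0.1029 1.1298 -0.0071; -0.1183 -0.0071 1.0873]  S=[1.5255 0.1261; 0.1261 1.2662]  K=[0.8115 -0.0322; 0.0315 0.8865; -0.1314 0.0447]  nu=[-0.8012, -1.5671]  x^+=[-1.5455, -0.1993, 2.3744]  P^+=[0.2212 0.0094 0.0410; 0.0094 0.1262 -0.0364; 0.0410 -0.0364 1.0600]
step 2: x^-=[-1.9628, 0.1474, 2.3114]  P^-=[0.4340 0.0266 -0.1698; 0.0266 0.3223 0.1084; -0.1698 0.1084 1.0613]  S=[0.7357 0.0232; 0.0232 0.4719]  K=[0.6084 -0.0155; 0.0260 0.6893; -0.3353 0.3470]  nu=[-1.3528, -0.8687]  x^+=[-2.7724, -0.4866, 2.4635]  P^+=[0.1620 0.0103 -0.0222; 0.0103 0.0968 0.0071; -0.0222 0.0071 0.9271]
step 3: x^-=[-3.1977, -0.1302, 2.4428]  P^-=[0.3952 0.0105 -0.1961; 0.0105 0.3042 0.1327; -0.1961 0.1327 0.9247]  S=[0.6980 0.0050; 0.0050 0.4565]  K=[0.5867 -0.0265; 0.0187 0.6771; -0.3670 0.3887]  nu=[2.8352, -2.9134]  x^+=[-1.4570, -2.0498, 0.2699]  P^+=[0.1547 0.0091 -0.0423; 0.0091 0.0945 0.0186; -0.0423 0.0186 0.7632]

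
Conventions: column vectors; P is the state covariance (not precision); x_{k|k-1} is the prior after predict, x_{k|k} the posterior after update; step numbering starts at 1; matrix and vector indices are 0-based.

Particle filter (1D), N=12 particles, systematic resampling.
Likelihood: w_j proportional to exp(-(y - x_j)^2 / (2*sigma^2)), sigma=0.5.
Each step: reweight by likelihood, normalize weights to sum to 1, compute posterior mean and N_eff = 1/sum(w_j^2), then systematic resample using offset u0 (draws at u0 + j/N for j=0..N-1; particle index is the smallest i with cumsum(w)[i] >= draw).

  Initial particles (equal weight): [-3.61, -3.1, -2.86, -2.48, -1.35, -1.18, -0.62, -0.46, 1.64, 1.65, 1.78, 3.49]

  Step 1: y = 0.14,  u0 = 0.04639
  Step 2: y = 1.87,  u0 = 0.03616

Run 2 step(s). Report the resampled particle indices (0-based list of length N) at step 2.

resampled_idx = [2, 5, 5, 6, 7, 7, 8, 9, 9, 10, 10, 11]

step 1: w=[0.0000, 0.0000, 0.0000, 0.0000, 0.0135, 0.0352, 0.3619, 0.5592, 0.0128, 0.0120, 0.0053, 0.0000]  mean=-0.4913  Neff=2.2448  idx=[5, 6, 6, 6, 6, 7, 7, 7, 7, 7, 7, 7]
step 2: w=[0.0001, 0.0272, 0.0272, 0.0272, 0.0272, 0.1273, 0.1273, 0.1273, 0.1273, 0.1273, 0.1273, 0.1273]  mean=-0.4775  Neff=8.5919  idx=[2, 5, 5, 6, 7, 7, 8, 9, 9, 10, 10, 11]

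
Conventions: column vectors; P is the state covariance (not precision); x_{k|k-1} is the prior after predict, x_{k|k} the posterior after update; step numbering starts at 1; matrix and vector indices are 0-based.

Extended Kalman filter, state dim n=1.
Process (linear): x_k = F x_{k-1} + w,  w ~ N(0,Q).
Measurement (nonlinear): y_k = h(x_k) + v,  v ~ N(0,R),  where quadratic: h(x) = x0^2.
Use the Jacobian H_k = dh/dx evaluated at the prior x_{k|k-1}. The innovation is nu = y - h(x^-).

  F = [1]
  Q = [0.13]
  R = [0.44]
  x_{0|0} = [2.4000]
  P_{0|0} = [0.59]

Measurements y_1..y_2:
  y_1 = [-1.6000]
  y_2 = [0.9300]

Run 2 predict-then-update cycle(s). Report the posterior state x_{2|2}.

x_post = [0.9378]

step 1: x^-=[2.4000]  P^-=[0.7200]  H_jac=[4.8000]  S=[17.0288]  K=[0.2030]  nu=[-7.3600]  x^+=[0.9063]  P^+=[0.0186]
step 2: x^-=[0.9063]  P^-=[0.1486]  H_jac=[1.8126]  S=[0.9282]  K=[0.2902]  nu=[0.1086]  x^+=[0.9378]  P^+=[0.0704]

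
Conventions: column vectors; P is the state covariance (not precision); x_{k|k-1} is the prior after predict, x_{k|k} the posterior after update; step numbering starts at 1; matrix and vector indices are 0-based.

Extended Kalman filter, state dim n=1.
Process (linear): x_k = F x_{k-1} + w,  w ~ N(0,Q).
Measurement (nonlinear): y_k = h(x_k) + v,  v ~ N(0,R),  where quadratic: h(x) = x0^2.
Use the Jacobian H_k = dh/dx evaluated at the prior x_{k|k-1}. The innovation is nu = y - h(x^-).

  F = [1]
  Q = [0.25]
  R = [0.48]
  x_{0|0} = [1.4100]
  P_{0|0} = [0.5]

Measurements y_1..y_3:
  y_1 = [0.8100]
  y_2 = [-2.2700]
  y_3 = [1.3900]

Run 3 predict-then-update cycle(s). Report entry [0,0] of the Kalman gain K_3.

step 1: x^-=[1.4100]  P^-=[0.7500]  H_jac=[2.8200]  S=[6.4443]  K=[0.3282]  nu=[-1.1781]  x^+=[1.0234]  P^+=[0.0559]
step 2: x^-=[1.0234]  P^-=[0.3059]  H_jac=[2.0467]  S=[1.7613]  K=[0.3554]  nu=[-3.3172]  x^+=[-0.1557]  P^+=[0.0834]
step 3: x^-=[-0.1557]  P^-=[0.3334]  H_jac=[-0.3114]  S=[0.5123]  K=[-0.2026]  nu=[1.3658]  x^+=[-0.4325]  P^+=[0.3123]

K[0,0] = -0.2026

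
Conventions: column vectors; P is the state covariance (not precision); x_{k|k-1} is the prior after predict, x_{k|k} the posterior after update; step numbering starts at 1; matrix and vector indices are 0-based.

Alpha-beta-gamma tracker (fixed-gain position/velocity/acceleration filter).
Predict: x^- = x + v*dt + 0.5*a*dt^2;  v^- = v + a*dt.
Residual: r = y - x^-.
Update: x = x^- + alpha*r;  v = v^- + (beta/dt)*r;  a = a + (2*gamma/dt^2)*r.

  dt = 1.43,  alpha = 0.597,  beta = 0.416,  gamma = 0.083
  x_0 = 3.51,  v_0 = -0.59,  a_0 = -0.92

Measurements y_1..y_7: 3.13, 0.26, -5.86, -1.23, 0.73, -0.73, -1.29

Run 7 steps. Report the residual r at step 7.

resid = -3.6598

step 1: x_pred=1.7256  r=1.4044  x^+=2.5640  v^+=-1.4971  a^+=-0.8060
step 2: x_pred=-0.4008  r=0.6608  x^+=-0.0063  v^+=-2.4574  a^+=-0.7524
step 3: x_pred=-4.2896  r=-1.5704  x^+=-5.2271  v^+=-3.9901  a^+=-0.8798
step 4: x_pred=-11.8326  r=10.6026  x^+=-5.5028  v^+=-2.1639  a^+=-0.0191
step 5: x_pred=-8.6167  r=9.3467  x^+=-3.0367  v^+=0.5278  a^+=0.7396
step 6: x_pred=-1.5258  r=0.7958  x^+=-1.0507  v^+=1.8169  a^+=0.8042
step 7: x_pred=2.3698  r=-3.6598  x^+=0.1849  v^+=1.9023  a^+=0.5071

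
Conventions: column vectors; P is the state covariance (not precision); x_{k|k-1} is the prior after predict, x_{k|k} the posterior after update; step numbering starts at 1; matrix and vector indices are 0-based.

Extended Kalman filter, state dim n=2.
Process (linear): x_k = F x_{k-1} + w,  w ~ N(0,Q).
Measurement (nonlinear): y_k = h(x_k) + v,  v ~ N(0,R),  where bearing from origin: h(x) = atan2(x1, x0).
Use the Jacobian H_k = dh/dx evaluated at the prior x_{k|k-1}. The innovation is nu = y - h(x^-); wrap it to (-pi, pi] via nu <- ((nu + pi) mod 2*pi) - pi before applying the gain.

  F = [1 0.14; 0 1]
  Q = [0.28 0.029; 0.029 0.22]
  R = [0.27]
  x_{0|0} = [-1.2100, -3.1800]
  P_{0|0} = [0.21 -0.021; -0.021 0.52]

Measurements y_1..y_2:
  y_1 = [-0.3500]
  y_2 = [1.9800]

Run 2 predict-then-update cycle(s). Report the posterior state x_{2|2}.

x_post = [-2.7278, -3.3070]

step 1: x^-=[-1.6552, -3.1800]  P^-=[0.4943 0.0808; 0.0808 0.7400]  H_jac=[0.2474 -0.1288]  S=[0.3074]  K=[0.3640; -0.2450]  nu=[1.7007]  x^+=[-1.0361, -3.5967]  P^+=[0.4536 0.1082; 0.1082 0.7215]
step 2: x^-=[-1.5396, -3.5967]  P^-=[0.7780 0.2382; 0.2382 0.9415]  H_jac=[0.2350 -0.1006]  S=[0.3112]  K=[0.5104; -0.1244]  nu=[-2.3279]  x^+=[-2.7278, -3.3070]  P^+=[0.6969 0.2580; 0.2580 0.9367]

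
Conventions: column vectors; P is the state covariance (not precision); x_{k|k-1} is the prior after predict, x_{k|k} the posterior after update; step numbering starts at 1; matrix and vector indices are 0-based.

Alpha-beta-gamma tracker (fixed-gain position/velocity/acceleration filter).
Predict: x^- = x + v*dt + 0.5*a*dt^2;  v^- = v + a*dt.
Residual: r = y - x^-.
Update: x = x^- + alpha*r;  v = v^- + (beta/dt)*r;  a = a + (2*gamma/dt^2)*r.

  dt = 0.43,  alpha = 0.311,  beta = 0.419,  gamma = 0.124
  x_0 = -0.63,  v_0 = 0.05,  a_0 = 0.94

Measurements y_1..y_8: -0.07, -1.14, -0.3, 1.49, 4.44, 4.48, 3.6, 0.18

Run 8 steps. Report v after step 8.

step 1: x_pred=-0.5216  r=0.4516  x^+=-0.3812  v^+=0.8942  a^+=1.5457
step 2: x_pred=0.1463  r=-1.2863  x^+=-0.2538  v^+=0.3055  a^+=-0.1795
step 3: x_pred=-0.1390  r=-0.1610  x^+=-0.1891  v^+=0.0714  a^+=-0.3955
step 4: x_pred=-0.1949  r=1.6849  x^+=0.3291  v^+=1.5432  a^+=1.8644
step 5: x_pred=1.1650  r=3.2750  x^+=2.1835  v^+=5.5361  a^+=6.2570
step 6: x_pred=5.1425  r=-0.6625  x^+=4.9365  v^+=7.5810  a^+=5.3684
step 7: x_pred=8.6926  r=-5.0926  x^+=7.1088  v^+=4.9271  a^+=-1.4621
step 8: x_pred=9.0923  r=-8.9123  x^+=6.3206  v^+=-4.3859  a^+=-13.4159

v_post = -4.3859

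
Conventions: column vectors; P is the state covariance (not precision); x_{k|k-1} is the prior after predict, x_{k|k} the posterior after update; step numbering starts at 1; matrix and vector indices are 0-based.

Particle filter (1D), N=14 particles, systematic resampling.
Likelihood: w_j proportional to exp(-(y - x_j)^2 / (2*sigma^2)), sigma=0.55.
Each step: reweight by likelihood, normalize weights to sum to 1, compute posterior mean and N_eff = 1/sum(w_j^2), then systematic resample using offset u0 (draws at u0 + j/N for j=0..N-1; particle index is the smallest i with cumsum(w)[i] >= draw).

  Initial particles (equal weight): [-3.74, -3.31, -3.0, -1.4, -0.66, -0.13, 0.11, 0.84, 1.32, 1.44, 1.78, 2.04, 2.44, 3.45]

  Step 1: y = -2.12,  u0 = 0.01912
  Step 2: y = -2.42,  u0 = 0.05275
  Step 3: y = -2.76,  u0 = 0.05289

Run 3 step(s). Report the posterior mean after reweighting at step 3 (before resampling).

post_mean = -2.9874

step 1: w=[0.0155, 0.1142, 0.3298, 0.5035, 0.0350, 0.0017, 0.0003, 0.0000, 0.0000, 0.0000, 0.0000, 0.0000, 0.0000, 0.0000]  mean=-2.1535  Neff=2.6540  idx=[1, 1, 2, 2, 2, 2, 2, 3, 3, 3, 3, 3, 3, 3]
step 2: w=[0.0579, 0.0579, 0.1230, 0.1230, 0.1230, 0.1230, 0.1230, 0.0384, 0.0384, 0.0384, 0.0384, 0.0384, 0.0384, 0.0384]  mean=-2.6055  Neff=10.7840  idx=[0, 2, 2, 3, 3, 4, 4, 5, 6, 6, 7, 9, 11, 13]
step 3: w=[0.0676, 0.1013, 0.1013, 0.1013, 0.1013, 0.1013, 0.1013, 0.1013, 0.1013, 0.1013, 0.0052, 0.0052, 0.0052, 0.0052]  mean=-2.9874  Neff=10.3107  idx=[0, 1, 2, 2, 3, 4, 5, 5, 6, 7, 7, 8, 9, 10]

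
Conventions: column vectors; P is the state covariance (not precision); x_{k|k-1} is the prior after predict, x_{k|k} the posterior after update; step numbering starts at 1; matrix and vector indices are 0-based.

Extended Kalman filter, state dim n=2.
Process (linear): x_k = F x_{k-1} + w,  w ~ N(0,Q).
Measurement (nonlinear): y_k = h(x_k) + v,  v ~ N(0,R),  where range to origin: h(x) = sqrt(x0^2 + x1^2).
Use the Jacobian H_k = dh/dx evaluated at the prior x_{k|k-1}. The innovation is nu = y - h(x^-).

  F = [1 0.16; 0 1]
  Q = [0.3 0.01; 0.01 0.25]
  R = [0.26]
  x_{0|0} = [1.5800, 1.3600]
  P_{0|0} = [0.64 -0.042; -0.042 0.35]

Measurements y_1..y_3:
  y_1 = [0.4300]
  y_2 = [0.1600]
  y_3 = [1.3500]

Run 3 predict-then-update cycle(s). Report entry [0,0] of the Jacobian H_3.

H_jac[0,0] = 0.7972

step 1: x^-=[1.7976, 1.3600]  P^-=[0.9355 0.0240; 0.0240 0.6000]  H_jac=[0.7975 0.6033]  S=[1.0965]  K=[0.6936; 0.3476]  nu=[-1.8241]  x^+=[0.5324, 0.7259]  P^+=[0.4080 -0.2404; -0.2404 0.4675]
step 2: x^-=[0.6485, 0.7259]  P^-=[0.6430 -0.1556; -0.1556 0.7175]  H_jac=[0.6662 0.7457]  S=[0.7899]  K=[0.3955; 0.5462]  nu=[-0.8134]  x^+=[0.3268, 0.2816]  P^+=[0.5195 -0.3262; -0.3262 0.4819]
step 3: x^-=[0.3719, 0.2816]  P^-=[0.7274 -0.2391; -0.2391 0.7319]  H_jac=[0.7972 0.6037]  S=[0.7589]  K=[0.5739; 0.3311]  nu=[0.8835]  x^+=[0.8789, 0.5741]  P^+=[0.4775 -0.3833; -0.3833 0.6487]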